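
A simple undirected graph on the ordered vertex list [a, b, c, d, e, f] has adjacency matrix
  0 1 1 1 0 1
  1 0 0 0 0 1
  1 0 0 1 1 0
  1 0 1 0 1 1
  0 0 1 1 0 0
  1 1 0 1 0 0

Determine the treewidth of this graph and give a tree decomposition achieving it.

The largest bag has 3 vertices, giving width 2; this decomposition certifies tw(G) ≤ 2. Conversely, {c, d, e} is a clique of size 3, and the vertices of any clique must share a bag in every tree decomposition; so some bag has ≥ 3 vertices and tw(G) ≥ 2. Therefore the treewidth is 2.

Treewidth 2.
One such decomposition:
Bags: B1 = {a, d, f}  B2 = {a, c, d}  B3 = {c, d, e}  B4 = {a, b, f}
Tree: B1–B2, B2–B3, B1–B4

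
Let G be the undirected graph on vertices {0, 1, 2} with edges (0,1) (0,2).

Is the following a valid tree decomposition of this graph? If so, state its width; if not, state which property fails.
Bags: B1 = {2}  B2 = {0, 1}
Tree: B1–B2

A tree decomposition must satisfy three properties: every vertex lies in some bag; for every edge, both endpoints lie together in some bag; and for every vertex, the bags containing it form a connected subtree. Here edge (0,2) lies in no bag, so the decomposition is invalid.

No — edge (0,2) lies in no bag.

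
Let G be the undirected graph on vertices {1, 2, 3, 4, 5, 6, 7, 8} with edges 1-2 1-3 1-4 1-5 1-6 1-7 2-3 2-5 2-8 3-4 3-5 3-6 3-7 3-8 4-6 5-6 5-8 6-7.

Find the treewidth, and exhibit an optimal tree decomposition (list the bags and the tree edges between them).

Each bag holds 4 vertices, so the decomposition has width 3, which upper-bounds the treewidth. On the other hand G contains the 4-clique {2, 3, 5, 8}. A clique must lie in a single bag of any decomposition, so no decomposition can have width below 3. Combining the bounds, tw(G) = 3.

Treewidth 3.
Bags: B1 = {1, 2, 3, 5}  B2 = {1, 3, 5, 6}  B3 = {2, 3, 5, 8}  B4 = {1, 3, 6, 7}  B5 = {1, 3, 4, 6}
Tree: B1–B2, B1–B3, B2–B4, B2–B5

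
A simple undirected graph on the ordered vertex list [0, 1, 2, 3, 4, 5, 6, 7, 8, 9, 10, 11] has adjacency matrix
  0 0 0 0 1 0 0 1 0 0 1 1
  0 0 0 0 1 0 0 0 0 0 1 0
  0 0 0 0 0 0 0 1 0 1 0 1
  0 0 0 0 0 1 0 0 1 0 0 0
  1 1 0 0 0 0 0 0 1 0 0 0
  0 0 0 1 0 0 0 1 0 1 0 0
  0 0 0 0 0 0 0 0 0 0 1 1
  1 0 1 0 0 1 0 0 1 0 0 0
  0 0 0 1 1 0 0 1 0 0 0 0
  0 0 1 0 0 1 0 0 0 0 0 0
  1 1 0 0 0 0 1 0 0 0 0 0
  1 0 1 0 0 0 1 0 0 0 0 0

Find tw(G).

A width-3 tree decomposition is:
Bags: B1 = {1, 6, 10, 11}  B2 = {0, 1, 10, 11}  B3 = {0, 1, 4, 11}  B4 = {0, 2, 4, 11}  B5 = {0, 2, 4, 7}  B6 = {2, 4, 7, 8}  B7 = {2, 7, 8, 9}  B8 = {5, 7, 8, 9}  B9 = {3, 5, 8, 9}
Tree: B1–B2, B2–B3, B3–B4, B4–B5, B5–B6, B6–B7, B7–B8, B8–B9
The largest bag has 4 vertices, giving width 3; this decomposition certifies tw(G) ≤ 3. For the lower bound: the 4 vertex sets {1,6,10}, {11}, {0}, {2,4,7,8} are disjoint, each induces a connected subgraph, and every pair is joined by at least one edge of G. Contracting each set to a single vertex therefore yields K_{4} as a minor, and since treewidth is minor-monotone, tw(G) ≥ tw(K_{4}) = 3. The upper and lower bounds meet at 3, so that is the treewidth.

3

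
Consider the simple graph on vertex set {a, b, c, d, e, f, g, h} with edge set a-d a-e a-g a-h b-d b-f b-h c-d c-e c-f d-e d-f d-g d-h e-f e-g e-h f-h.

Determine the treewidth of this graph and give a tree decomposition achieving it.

Treewidth 3.
One such decomposition:
Bags: B1 = {d, e, f, h}  B2 = {a, d, e, h}  B3 = {c, d, e, f}  B4 = {b, d, f, h}  B5 = {a, d, e, g}
Tree: B1–B2, B1–B3, B1–B4, B2–B5

Each bag holds 4 vertices, so the decomposition has width 3, which upper-bounds the treewidth. Conversely, {a, d, e, g} is a clique of size 4, and the vertices of any clique must share a bag in every tree decomposition; so some bag has ≥ 4 vertices and tw(G) ≥ 3. Therefore the treewidth is 3.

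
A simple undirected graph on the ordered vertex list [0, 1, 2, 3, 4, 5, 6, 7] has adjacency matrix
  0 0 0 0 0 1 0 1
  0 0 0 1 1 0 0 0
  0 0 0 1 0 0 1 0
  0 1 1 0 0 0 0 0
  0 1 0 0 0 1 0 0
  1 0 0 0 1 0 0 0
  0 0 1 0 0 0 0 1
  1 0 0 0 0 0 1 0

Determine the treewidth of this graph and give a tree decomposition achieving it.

Each bag holds 3 vertices, so the decomposition has width 2, which upper-bounds the treewidth. For the lower bound, G contains the cycle 7–6–2–3–1–4–5–0–7, so G is not a forest; only forests have treewidth ≤ 1, hence tw(G) ≥ 2. Therefore the treewidth is 2.

Treewidth 2.
One such decomposition:
Bags: B1 = {2, 6, 7}  B2 = {2, 3, 7}  B3 = {1, 3, 7}  B4 = {1, 4, 7}  B5 = {4, 5, 7}  B6 = {0, 5, 7}
Tree: B1–B2, B2–B3, B3–B4, B4–B5, B5–B6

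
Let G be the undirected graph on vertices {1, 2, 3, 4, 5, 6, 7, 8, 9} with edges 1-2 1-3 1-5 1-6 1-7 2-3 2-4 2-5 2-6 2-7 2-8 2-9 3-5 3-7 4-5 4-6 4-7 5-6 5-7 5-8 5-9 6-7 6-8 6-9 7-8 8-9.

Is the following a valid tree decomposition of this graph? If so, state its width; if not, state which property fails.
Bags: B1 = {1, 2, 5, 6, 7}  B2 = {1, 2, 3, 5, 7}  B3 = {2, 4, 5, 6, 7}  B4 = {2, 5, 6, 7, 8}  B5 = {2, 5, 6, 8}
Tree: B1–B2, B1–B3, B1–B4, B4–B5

No — vertex 9 appears in no bag.

A tree decomposition must satisfy three properties: every vertex lies in some bag; for every edge, both endpoints lie together in some bag; and for every vertex, the bags containing it form a connected subtree. Here vertex 9 appears in no bag, so the decomposition is invalid.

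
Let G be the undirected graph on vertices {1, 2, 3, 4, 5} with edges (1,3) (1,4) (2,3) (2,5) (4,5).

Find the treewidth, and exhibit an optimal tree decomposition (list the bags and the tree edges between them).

Each bag holds 3 vertices, so the decomposition has width 2, which upper-bounds the treewidth. The edges 5–4–1–3–2–5 form a cycle, so G is not a tree and its treewidth is at least 2. Combining the bounds, tw(G) = 2.

Treewidth 2.
One optimal decomposition is:
Bags: B1 = {1, 4, 5}  B2 = {1, 3, 5}  B3 = {2, 3, 5}
Tree: B1–B2, B2–B3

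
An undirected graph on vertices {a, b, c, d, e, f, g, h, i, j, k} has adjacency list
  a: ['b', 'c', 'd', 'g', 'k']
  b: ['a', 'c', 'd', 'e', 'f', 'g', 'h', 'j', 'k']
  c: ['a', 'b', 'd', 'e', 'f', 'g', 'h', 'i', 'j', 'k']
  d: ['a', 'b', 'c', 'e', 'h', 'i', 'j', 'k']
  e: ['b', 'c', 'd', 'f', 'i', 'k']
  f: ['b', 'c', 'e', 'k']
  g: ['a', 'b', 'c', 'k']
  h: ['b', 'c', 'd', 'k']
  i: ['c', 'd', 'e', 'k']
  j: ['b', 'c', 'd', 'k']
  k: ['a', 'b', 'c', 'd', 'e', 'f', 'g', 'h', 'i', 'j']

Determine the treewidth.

A width-4 tree decomposition is:
Bags: B1 = {b, c, d, h, k}  B2 = {b, c, d, j, k}  B3 = {a, b, c, d, k}  B4 = {b, c, d, e, k}  B5 = {a, b, c, g, k}  B6 = {c, d, e, i, k}  B7 = {b, c, e, f, k}
Tree: B1–B2, B2–B3, B1–B4, B3–B5, B4–B6, B4–B7
Each bag holds 5 vertices, so the decomposition has width 4, which upper-bounds the treewidth. Conversely, {b, c, d, j, k} is a clique of size 5, and the vertices of any clique must share a bag in every tree decomposition; so some bag has ≥ 5 vertices and tw(G) ≥ 4. Therefore the treewidth is 4.

4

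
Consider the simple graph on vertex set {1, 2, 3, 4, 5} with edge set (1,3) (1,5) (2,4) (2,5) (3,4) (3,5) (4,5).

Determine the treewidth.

2

A width-2 tree decomposition is:
Bags: B1 = {1, 3, 5}  B2 = {3, 4, 5}  B3 = {2, 4, 5}
Tree: B1–B2, B2–B3
The largest bag has 3 vertices, giving width 2; this decomposition certifies tw(G) ≤ 2. On the other hand G contains the 3-clique {2, 4, 5}. A clique must lie in a single bag of any decomposition, so no decomposition can have width below 2. Combining the bounds, tw(G) = 2.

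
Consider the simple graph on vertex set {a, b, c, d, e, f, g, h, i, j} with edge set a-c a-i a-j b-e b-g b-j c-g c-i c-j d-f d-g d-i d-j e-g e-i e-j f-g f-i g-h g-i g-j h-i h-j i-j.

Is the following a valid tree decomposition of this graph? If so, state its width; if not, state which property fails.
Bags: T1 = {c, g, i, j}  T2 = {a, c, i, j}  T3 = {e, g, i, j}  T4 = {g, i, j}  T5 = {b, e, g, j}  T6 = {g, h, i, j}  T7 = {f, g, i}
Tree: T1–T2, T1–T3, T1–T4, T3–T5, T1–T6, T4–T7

No — vertex d appears in no bag.

A tree decomposition must satisfy three properties: every vertex lies in some bag; for every edge, both endpoints lie together in some bag; and for every vertex, the bags containing it form a connected subtree. Here vertex d appears in no bag, so the decomposition is invalid.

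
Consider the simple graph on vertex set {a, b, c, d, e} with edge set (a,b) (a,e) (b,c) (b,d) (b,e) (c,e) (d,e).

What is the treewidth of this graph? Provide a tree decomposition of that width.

Treewidth 2.
One such decomposition:
Bags: B1 = {b, c, e}  B2 = {a, b, e}  B3 = {b, d, e}
Tree: B1–B2, B1–B3

The largest bag has 3 vertices, giving width 2; this decomposition certifies tw(G) ≤ 2. Conversely, {b, d, e} is a clique of size 3, and the vertices of any clique must share a bag in every tree decomposition; so some bag has ≥ 3 vertices and tw(G) ≥ 2. Combining the bounds, tw(G) = 2.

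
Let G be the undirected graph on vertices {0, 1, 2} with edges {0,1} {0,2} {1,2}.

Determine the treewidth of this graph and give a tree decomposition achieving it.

Treewidth 2.
Bags: B1 = {0, 1, 2}
Tree: (single bag)

With just one bag of size 3, the width is 3 − 1 = 2, so tw(G) ≤ 2. For the lower bound, the 3 vertices {0, 1, 2} are pairwise adjacent, and any tree decomposition puts a clique entirely inside one bag — forcing width ≥ 2. Combining the bounds, tw(G) = 2.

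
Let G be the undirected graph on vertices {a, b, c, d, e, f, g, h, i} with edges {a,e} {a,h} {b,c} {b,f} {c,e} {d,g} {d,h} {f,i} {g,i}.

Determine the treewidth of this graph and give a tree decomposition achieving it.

Every bag has size at most 3, so the width is 3 − 1 = 2 and tw(G) ≤ 2. The edges g–d–h–a–e–c–b–f–i–g form a cycle, so G is not a tree and its treewidth is at least 2. Therefore the treewidth is 2.

Treewidth 2.
One such decomposition:
Bags: B1 = {d, g, h}  B2 = {a, g, h}  B3 = {a, e, g}  B4 = {c, e, g}  B5 = {b, c, g}  B6 = {b, f, g}  B7 = {f, g, i}
Tree: B1–B2, B2–B3, B3–B4, B4–B5, B5–B6, B6–B7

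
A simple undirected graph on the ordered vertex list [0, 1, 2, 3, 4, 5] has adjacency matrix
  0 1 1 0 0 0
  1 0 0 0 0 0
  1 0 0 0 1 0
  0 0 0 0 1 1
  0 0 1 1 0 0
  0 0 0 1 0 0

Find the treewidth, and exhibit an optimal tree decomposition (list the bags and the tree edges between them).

Treewidth 1.
One such decomposition:
Bags: B1 = {0, 1}  B2 = {0, 2}  B3 = {2, 4}  B4 = {3, 4}  B5 = {3, 5}
Tree: B1–B2, B2–B3, B3–B4, B4–B5

The largest bag has 2 vertices, giving width 1; this decomposition certifies tw(G) ≤ 1. G has an edge, so its treewidth is at least 1. The upper and lower bounds meet at 1, so that is the treewidth.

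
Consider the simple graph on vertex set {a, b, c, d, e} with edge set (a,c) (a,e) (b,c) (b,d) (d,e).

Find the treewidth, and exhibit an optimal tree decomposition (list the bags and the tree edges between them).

Treewidth 2.
Bags: B1 = {b, d, e}  B2 = {b, c, e}  B3 = {a, c, e}
Tree: B1–B2, B2–B3

Each bag holds 3 vertices, so the decomposition has width 2, which upper-bounds the treewidth. For the lower bound, G contains the cycle e–d–b–c–a–e, so G is not a forest; only forests have treewidth ≤ 1, hence tw(G) ≥ 2. Combining the bounds, tw(G) = 2.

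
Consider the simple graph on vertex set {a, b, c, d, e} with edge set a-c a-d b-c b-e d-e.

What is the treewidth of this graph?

A width-2 tree decomposition is:
Bags: B1 = {a, d, e}  B2 = {a, c, e}  B3 = {b, c, e}
Tree: B1–B2, B2–B3
The largest bag has 3 vertices, giving width 2; this decomposition certifies tw(G) ≤ 2. The edges e–d–a–c–b–e form a cycle, so G is not a tree and its treewidth is at least 2. Therefore the treewidth is 2.

2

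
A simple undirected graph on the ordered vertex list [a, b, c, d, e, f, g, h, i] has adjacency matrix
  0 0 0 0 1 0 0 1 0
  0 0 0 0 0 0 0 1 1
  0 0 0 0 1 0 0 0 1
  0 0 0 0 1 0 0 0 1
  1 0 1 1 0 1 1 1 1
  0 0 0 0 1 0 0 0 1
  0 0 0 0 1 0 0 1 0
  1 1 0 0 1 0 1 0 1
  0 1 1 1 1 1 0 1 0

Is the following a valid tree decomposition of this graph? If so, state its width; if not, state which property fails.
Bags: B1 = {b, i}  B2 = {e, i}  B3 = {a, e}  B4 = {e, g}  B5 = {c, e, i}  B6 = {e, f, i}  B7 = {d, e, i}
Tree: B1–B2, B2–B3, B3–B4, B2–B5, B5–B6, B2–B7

A tree decomposition must satisfy three properties: every vertex lies in some bag; for every edge, both endpoints lie together in some bag; and for every vertex, the bags containing it form a connected subtree. Here vertex h appears in no bag, so the decomposition is invalid.

No — vertex h appears in no bag.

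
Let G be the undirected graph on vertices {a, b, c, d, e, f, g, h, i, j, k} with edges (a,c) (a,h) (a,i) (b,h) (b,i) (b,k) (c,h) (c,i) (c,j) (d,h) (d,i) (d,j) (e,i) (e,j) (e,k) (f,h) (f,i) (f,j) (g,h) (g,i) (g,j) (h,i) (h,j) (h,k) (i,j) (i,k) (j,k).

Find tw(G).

3

A width-3 tree decomposition is:
Bags: B1 = {h, i, j, k}  B2 = {d, h, i, j}  B3 = {e, i, j, k}  B4 = {g, h, i, j}  B5 = {f, h, i, j}  B6 = {c, h, i, j}  B7 = {a, c, h, i}  B8 = {b, h, i, k}
Tree: B1–B2, B1–B3, B1–B4, B1–B5, B5–B6, B6–B7, B1–B8
The largest bag has 4 vertices, giving width 3; this decomposition certifies tw(G) ≤ 3. On the other hand G contains the 4-clique {e, i, j, k}. A clique must lie in a single bag of any decomposition, so no decomposition can have width below 3. Hence tw(G) = 3 exactly.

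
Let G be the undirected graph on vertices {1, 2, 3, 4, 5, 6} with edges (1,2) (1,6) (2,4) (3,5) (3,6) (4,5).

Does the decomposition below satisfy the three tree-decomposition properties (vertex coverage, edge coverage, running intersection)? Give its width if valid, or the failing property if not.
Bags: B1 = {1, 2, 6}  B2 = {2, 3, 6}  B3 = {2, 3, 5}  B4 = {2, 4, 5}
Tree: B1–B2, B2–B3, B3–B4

Checking the three conditions: (i) the bags cover all of {1, 2, 3, 4, 5, 6}; (ii) for each edge, some bag contains both endpoints; (iii) the bags containing any fixed vertex form a subtree. All hold, so the decomposition is valid with width 3 − 1 = 2.

Yes; width 2.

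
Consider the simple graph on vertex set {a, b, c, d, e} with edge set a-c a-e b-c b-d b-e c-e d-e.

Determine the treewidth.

2

A width-2 tree decomposition is:
Bags: B1 = {b, c, e}  B2 = {a, c, e}  B3 = {b, d, e}
Tree: B1–B2, B1–B3
Each bag holds 3 vertices, so the decomposition has width 2, which upper-bounds the treewidth. On the other hand G contains the 3-clique {b, d, e}. A clique must lie in a single bag of any decomposition, so no decomposition can have width below 2. Hence tw(G) = 2 exactly.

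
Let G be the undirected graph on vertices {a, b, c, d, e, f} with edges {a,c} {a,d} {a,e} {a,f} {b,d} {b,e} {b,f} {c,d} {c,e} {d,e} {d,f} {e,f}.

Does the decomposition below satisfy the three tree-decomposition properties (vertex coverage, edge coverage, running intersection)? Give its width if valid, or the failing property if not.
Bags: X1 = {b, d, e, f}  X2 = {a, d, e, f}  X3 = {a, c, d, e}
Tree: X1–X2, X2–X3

Yes; width 3.

Every vertex of G appears in some bag (union = {a, b, c, d, e, f}); every edge is covered by a bag; and for each vertex v the set of bags containing v is connected in the bag tree. The decomposition is therefore valid. The largest bag has 4 vertices, so the width is 3.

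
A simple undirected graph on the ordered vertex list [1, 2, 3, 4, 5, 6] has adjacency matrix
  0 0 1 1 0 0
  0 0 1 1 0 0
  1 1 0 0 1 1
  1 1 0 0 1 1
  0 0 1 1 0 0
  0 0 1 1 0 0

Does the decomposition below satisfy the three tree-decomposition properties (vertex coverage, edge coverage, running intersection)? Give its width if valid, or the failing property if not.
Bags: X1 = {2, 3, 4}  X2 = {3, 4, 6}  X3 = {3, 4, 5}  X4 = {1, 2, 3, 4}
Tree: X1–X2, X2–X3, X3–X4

A tree decomposition must satisfy three properties: every vertex lies in some bag; for every edge, both endpoints lie together in some bag; and for every vertex, the bags containing it form a connected subtree. Here bags containing vertex 2 are not connected in the tree, so the decomposition is invalid.

No — bags containing vertex 2 are not connected in the tree.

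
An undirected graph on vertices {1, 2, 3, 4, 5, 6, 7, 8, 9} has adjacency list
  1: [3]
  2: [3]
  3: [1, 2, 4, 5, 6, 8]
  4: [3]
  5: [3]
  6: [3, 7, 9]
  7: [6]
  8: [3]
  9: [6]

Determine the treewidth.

1

A width-1 tree decomposition is:
Bags: B1 = {1, 3}  B2 = {3, 5}  B3 = {3, 6}  B4 = {6, 9}  B5 = {2, 3}  B6 = {6, 7}  B7 = {3, 8}  B8 = {3, 4}
Tree: B1–B2, B1–B3, B3–B4, B2–B5, B4–B6, B3–B7, B1–B8
The largest bag has 2 vertices, giving width 1; this decomposition certifies tw(G) ≤ 1. Any graph with an edge has treewidth ≥ 1, and G has the edge 3–1. The upper and lower bounds meet at 1, so that is the treewidth.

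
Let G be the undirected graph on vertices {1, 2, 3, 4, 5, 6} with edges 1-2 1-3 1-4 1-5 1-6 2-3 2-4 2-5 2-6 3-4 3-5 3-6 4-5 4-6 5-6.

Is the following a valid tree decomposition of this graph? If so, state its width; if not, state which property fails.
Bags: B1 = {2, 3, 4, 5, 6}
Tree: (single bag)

No — vertex 1 appears in no bag.

A tree decomposition must satisfy three properties: every vertex lies in some bag; for every edge, both endpoints lie together in some bag; and for every vertex, the bags containing it form a connected subtree. Here vertex 1 appears in no bag, so the decomposition is invalid.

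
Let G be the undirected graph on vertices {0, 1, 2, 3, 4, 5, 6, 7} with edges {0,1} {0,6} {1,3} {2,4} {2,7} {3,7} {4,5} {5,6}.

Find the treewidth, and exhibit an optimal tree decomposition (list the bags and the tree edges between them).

Treewidth 2.
One such decomposition:
Bags: B1 = {2, 4, 5}  B2 = {2, 5, 7}  B3 = {3, 5, 7}  B4 = {1, 3, 5}  B5 = {0, 1, 5}  B6 = {0, 5, 6}
Tree: B1–B2, B2–B3, B3–B4, B4–B5, B5–B6

The largest bag has 3 vertices, giving width 2; this decomposition certifies tw(G) ≤ 2. For the lower bound, G contains the cycle 5–4–2–7–3–1–0–6–5, so G is not a forest; only forests have treewidth ≤ 1, hence tw(G) ≥ 2. Combining the bounds, tw(G) = 2.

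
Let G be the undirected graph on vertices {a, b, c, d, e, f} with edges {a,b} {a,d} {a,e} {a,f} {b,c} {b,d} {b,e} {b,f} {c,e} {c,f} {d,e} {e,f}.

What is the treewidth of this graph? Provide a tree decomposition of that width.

Treewidth 3.
Bags: B1 = {a, b, e, f}  B2 = {a, b, d, e}  B3 = {b, c, e, f}
Tree: B1–B2, B1–B3

Every bag has size at most 4, so the width is 4 − 1 = 3 and tw(G) ≤ 3. Conversely, {a, b, d, e} is a clique of size 4, and the vertices of any clique must share a bag in every tree decomposition; so some bag has ≥ 4 vertices and tw(G) ≥ 3. Combining the bounds, tw(G) = 3.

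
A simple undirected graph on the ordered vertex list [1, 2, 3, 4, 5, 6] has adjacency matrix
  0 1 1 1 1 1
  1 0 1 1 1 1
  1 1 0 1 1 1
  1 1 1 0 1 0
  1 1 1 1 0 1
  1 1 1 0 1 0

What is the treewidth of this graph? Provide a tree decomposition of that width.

Treewidth 4.
One such decomposition:
Bags: B1 = {1, 2, 3, 5, 6}  B2 = {1, 2, 3, 4, 5}
Tree: B1–B2

The largest bag has 5 vertices, giving width 4; this decomposition certifies tw(G) ≤ 4. For the lower bound, the 5 vertices {1, 2, 3, 4, 5} are pairwise adjacent, and any tree decomposition puts a clique entirely inside one bag — forcing width ≥ 4. The upper and lower bounds meet at 4, so that is the treewidth.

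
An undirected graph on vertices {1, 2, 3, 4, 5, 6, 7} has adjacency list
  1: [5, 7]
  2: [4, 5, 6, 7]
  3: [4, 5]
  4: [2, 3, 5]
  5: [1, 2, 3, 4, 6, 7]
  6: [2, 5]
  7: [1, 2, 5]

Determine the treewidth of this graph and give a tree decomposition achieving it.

Treewidth 2.
Bags: B1 = {1, 5, 7}  B2 = {2, 5, 7}  B3 = {2, 4, 5}  B4 = {2, 5, 6}  B5 = {3, 4, 5}
Tree: B1–B2, B2–B3, B3–B4, B3–B5

The largest bag has 3 vertices, giving width 2; this decomposition certifies tw(G) ≤ 2. Conversely, {1, 5, 7} is a clique of size 3, and the vertices of any clique must share a bag in every tree decomposition; so some bag has ≥ 3 vertices and tw(G) ≥ 2. The upper and lower bounds meet at 2, so that is the treewidth.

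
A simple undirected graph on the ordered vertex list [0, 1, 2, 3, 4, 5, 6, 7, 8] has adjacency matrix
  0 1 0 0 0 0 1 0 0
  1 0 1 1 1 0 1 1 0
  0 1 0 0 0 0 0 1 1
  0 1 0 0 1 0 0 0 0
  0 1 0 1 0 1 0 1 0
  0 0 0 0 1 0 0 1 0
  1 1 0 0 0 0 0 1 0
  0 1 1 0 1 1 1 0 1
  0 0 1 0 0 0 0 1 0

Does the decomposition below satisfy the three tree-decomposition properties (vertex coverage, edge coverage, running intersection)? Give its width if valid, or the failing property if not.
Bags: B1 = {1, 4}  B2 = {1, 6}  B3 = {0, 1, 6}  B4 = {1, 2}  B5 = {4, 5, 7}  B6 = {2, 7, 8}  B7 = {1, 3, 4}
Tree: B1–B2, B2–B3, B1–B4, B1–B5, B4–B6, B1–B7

A tree decomposition must satisfy three properties: every vertex lies in some bag; for every edge, both endpoints lie together in some bag; and for every vertex, the bags containing it form a connected subtree. Here edge (7,1) lies in no bag, so the decomposition is invalid.

No — edge (7,1) lies in no bag.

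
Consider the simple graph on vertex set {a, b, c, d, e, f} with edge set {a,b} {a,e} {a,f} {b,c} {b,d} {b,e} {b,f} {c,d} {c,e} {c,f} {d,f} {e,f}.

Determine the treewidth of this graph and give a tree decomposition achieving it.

Treewidth 3.
One such decomposition:
Bags: B1 = {b, c, d, f}  B2 = {b, c, e, f}  B3 = {a, b, e, f}
Tree: B1–B2, B2–B3

Every bag has size at most 4, so the width is 4 − 1 = 3 and tw(G) ≤ 3. For the lower bound, the 4 vertices {b, c, d, f} are pairwise adjacent, and any tree decomposition puts a clique entirely inside one bag — forcing width ≥ 3. The upper and lower bounds meet at 3, so that is the treewidth.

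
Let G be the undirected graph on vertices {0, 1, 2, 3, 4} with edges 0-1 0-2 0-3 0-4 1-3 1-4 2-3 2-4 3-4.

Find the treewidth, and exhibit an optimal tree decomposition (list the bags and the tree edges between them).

Treewidth 3.
Bags: B1 = {0, 1, 3, 4}  B2 = {0, 2, 3, 4}
Tree: B1–B2

The largest bag has 4 vertices, giving width 3; this decomposition certifies tw(G) ≤ 3. On the other hand G contains the 4-clique {0, 1, 3, 4}. A clique must lie in a single bag of any decomposition, so no decomposition can have width below 3. Therefore the treewidth is 3.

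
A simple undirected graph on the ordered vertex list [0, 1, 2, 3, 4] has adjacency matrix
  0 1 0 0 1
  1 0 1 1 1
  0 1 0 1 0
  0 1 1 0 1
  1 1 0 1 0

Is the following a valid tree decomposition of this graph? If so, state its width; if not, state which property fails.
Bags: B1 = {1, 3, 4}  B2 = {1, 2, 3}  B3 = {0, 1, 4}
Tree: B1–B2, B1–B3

Yes; width 2.

Vertex coverage: the bags together contain {0, 1, 2, 3, 4}, the full vertex set. Edge coverage: each edge of G has both endpoints in at least one bag. Running intersection: for every vertex, the bags containing it form a connected subtree. All three properties hold, so this is a valid tree decomposition of width max|bag| − 1 = 2, and hence tw(G) ≤ 2.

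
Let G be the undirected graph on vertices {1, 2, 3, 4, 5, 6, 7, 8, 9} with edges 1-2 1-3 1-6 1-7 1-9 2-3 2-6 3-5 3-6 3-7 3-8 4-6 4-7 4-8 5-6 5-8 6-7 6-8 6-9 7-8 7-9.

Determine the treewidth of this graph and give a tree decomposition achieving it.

Treewidth 3.
Bags: B1 = {1, 3, 6, 7}  B2 = {3, 6, 7, 8}  B3 = {3, 5, 6, 8}  B4 = {4, 6, 7, 8}  B5 = {1, 2, 3, 6}  B6 = {1, 6, 7, 9}
Tree: B1–B2, B2–B3, B2–B4, B1–B5, B1–B6

Each bag holds 4 vertices, so the decomposition has width 3, which upper-bounds the treewidth. On the other hand G contains the 4-clique {1, 6, 7, 9}. A clique must lie in a single bag of any decomposition, so no decomposition can have width below 3. Therefore the treewidth is 3.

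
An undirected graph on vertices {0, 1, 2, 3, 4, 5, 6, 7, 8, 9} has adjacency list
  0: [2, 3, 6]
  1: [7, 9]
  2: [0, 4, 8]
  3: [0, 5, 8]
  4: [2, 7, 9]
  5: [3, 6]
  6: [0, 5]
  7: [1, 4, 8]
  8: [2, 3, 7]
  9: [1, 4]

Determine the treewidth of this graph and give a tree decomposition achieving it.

The largest bag has 3 vertices, giving width 2; this decomposition certifies tw(G) ≤ 2. Since 9–1–7–4–9 is a cycle in G, G is not acyclic. Forests are exactly the graphs of treewidth ≤ 1, so tw(G) ≥ 2. Hence tw(G) = 2 exactly.

Treewidth 2.
One optimal decomposition is:
Bags: B1 = {1, 4, 9}  B2 = {1, 4, 7}  B3 = {2, 4, 7}  B4 = {2, 7, 8}  B5 = {0, 2, 8}  B6 = {0, 3, 8}  B7 = {0, 3, 6}  B8 = {3, 5, 6}
Tree: B1–B2, B2–B3, B3–B4, B4–B5, B5–B6, B6–B7, B7–B8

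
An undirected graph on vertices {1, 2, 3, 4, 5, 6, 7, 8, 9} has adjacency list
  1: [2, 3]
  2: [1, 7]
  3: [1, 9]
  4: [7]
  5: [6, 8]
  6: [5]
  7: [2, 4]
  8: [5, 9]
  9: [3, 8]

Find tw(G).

1

A width-1 tree decomposition is:
Bags: B1 = {5, 6}  B2 = {5, 8}  B3 = {8, 9}  B4 = {3, 9}  B5 = {1, 3}  B6 = {1, 2}  B7 = {2, 7}  B8 = {4, 7}
Tree: B1–B2, B2–B3, B3–B4, B4–B5, B5–B6, B6–B7, B7–B8
The largest bag has 2 vertices, giving width 1; this decomposition certifies tw(G) ≤ 1. Any graph with an edge has treewidth ≥ 1, and G has the edge 6–5. Hence tw(G) = 1 exactly.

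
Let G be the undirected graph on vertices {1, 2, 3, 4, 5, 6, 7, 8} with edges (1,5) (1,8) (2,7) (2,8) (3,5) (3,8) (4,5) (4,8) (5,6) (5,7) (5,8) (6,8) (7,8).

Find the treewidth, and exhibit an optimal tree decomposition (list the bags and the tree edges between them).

Treewidth 2.
One optimal decomposition is:
Bags: B1 = {5, 7, 8}  B2 = {2, 7, 8}  B3 = {4, 5, 8}  B4 = {3, 5, 8}  B5 = {5, 6, 8}  B6 = {1, 5, 8}
Tree: B1–B2, B1–B3, B3–B4, B3–B5, B3–B6

Each bag holds 3 vertices, so the decomposition has width 2, which upper-bounds the treewidth. On the other hand G contains the 3-clique {2, 7, 8}. A clique must lie in a single bag of any decomposition, so no decomposition can have width below 2. Combining the bounds, tw(G) = 2.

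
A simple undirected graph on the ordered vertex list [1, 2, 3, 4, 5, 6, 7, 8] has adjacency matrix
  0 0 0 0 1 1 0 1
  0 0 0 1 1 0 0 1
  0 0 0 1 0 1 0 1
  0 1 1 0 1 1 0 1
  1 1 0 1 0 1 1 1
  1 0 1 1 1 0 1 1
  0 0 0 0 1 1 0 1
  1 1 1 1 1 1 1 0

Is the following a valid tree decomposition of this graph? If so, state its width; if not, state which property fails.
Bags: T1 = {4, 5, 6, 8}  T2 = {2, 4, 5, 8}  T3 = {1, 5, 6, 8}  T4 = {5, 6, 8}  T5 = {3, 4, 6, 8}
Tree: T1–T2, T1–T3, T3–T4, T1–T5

A tree decomposition must satisfy three properties: every vertex lies in some bag; for every edge, both endpoints lie together in some bag; and for every vertex, the bags containing it form a connected subtree. Here vertex 7 appears in no bag, so the decomposition is invalid.

No — vertex 7 appears in no bag.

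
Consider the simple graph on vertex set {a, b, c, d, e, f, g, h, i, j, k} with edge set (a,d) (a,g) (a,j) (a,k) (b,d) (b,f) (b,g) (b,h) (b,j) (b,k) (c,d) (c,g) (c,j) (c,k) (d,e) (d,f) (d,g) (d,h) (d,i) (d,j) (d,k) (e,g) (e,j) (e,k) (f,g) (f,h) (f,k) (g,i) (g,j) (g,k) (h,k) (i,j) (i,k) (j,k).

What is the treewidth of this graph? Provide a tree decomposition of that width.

Treewidth 4.
One optimal decomposition is:
Bags: B1 = {b, d, g, j, k}  B2 = {c, d, g, j, k}  B3 = {d, g, i, j, k}  B4 = {d, e, g, j, k}  B5 = {b, d, f, g, k}  B6 = {a, d, g, j, k}  B7 = {b, d, f, h, k}
Tree: B1–B2, B1–B3, B3–B4, B1–B5, B2–B6, B5–B7

Every bag has size at most 5, so the width is 5 − 1 = 4 and tw(G) ≤ 4. For the lower bound, the 5 vertices {b, d, g, j, k} are pairwise adjacent, and any tree decomposition puts a clique entirely inside one bag — forcing width ≥ 4. Combining the bounds, tw(G) = 4.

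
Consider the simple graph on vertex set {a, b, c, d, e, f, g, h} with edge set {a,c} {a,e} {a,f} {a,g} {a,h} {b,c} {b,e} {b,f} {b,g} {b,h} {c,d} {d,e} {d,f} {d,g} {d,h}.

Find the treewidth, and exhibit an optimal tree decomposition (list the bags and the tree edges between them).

The largest bag has 4 vertices, giving width 3; this decomposition certifies tw(G) ≤ 3. For the lower bound: the 4 vertex sets {b,c}, {a,g}, {d}, {h} are disjoint, each induces a connected subgraph, and every pair is joined by at least one edge of G. Contracting each set to a single vertex therefore yields K_{4} as a minor, and since treewidth is minor-monotone, tw(G) ≥ tw(K_{4}) = 3. The upper and lower bounds meet at 3, so that is the treewidth.

Treewidth 3.
One such decomposition:
Bags: B1 = {a, b, c, d}  B2 = {a, b, d, g}  B3 = {a, b, d, h}  B4 = {a, b, d, f}  B5 = {a, b, d, e}
Tree: B1–B2, B2–B3, B3–B4, B4–B5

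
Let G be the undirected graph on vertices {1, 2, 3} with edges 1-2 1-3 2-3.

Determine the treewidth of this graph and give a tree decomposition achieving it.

Treewidth 2.
One such decomposition:
Bags: B1 = {1, 2, 3}
Tree: (single bag)

A single bag containing all 3 vertices is trivially a valid decomposition of width 2. For the lower bound, the 3 vertices {1, 2, 3} are pairwise adjacent, and any tree decomposition puts a clique entirely inside one bag — forcing width ≥ 2. Therefore the treewidth is 2.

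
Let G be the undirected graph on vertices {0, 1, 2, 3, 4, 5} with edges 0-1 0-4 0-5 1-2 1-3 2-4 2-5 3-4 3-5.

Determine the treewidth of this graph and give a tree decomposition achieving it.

Treewidth 3.
One optimal decomposition is:
Bags: B1 = {0, 1, 4, 5}  B2 = {1, 2, 4, 5}  B3 = {1, 3, 4, 5}
Tree: B1–B2, B2–B3

Every bag has size at most 4, so the width is 4 − 1 = 3 and tw(G) ≤ 3. For the lower bound: the 4 vertex sets {0,4}, {1,2}, {5}, {3} are disjoint, each induces a connected subgraph, and every pair is joined by at least one edge of G. Contracting each set to a single vertex therefore yields K_{4} as a minor, and since treewidth is minor-monotone, tw(G) ≥ tw(K_{4}) = 3. Therefore the treewidth is 3.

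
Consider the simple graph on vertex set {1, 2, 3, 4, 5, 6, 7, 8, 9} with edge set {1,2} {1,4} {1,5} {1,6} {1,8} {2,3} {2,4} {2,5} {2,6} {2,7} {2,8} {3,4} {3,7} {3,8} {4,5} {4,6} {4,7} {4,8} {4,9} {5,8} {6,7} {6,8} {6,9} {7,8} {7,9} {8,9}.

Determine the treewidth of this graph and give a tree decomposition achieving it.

Every bag has size at most 5, so the width is 5 − 1 = 4 and tw(G) ≤ 4. On the other hand G contains the 5-clique {4, 6, 7, 8, 9}. A clique must lie in a single bag of any decomposition, so no decomposition can have width below 4. The upper and lower bounds meet at 4, so that is the treewidth.

Treewidth 4.
One optimal decomposition is:
Bags: B1 = {2, 4, 6, 7, 8}  B2 = {4, 6, 7, 8, 9}  B3 = {2, 3, 4, 7, 8}  B4 = {1, 2, 4, 6, 8}  B5 = {1, 2, 4, 5, 8}
Tree: B1–B2, B1–B3, B1–B4, B4–B5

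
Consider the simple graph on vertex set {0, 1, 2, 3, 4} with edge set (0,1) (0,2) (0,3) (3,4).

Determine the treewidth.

A width-1 tree decomposition is:
Bags: B1 = {0, 3}  B2 = {0, 2}  B3 = {3, 4}  B4 = {0, 1}
Tree: B1–B2, B1–B3, B1–B4
Each bag holds 2 vertices, so the decomposition has width 1, which upper-bounds the treewidth. G has an edge, so its treewidth is at least 1. The upper and lower bounds meet at 1, so that is the treewidth.

1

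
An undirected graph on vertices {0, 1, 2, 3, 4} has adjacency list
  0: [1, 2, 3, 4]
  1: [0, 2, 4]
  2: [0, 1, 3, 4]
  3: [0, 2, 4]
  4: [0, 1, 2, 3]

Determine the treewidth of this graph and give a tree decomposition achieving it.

Treewidth 3.
Bags: B1 = {0, 1, 2, 4}  B2 = {0, 2, 3, 4}
Tree: B1–B2

Each bag holds 4 vertices, so the decomposition has width 3, which upper-bounds the treewidth. On the other hand G contains the 4-clique {0, 1, 2, 4}. A clique must lie in a single bag of any decomposition, so no decomposition can have width below 3. The upper and lower bounds meet at 3, so that is the treewidth.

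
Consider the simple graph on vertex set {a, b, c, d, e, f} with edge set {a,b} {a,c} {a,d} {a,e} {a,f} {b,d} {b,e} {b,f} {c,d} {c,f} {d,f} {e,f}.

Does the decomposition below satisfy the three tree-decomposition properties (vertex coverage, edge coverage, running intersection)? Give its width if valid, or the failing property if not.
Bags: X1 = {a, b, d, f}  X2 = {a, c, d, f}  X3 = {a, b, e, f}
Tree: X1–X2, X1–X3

Yes; width 3.

Vertex coverage: the bags together contain {a, b, c, d, e, f}, the full vertex set. Edge coverage: each edge of G has both endpoints in at least one bag. Running intersection: for every vertex, the bags containing it form a connected subtree. All three properties hold, so this is a valid tree decomposition of width max|bag| − 1 = 3, and hence tw(G) ≤ 3.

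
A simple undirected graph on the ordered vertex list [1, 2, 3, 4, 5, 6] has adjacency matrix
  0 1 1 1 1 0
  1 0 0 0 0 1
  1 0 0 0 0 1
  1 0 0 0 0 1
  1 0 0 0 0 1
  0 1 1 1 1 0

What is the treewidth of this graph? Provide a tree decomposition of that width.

Every bag has size at most 3, so the width is 3 − 1 = 2 and tw(G) ≤ 2. The edges 1–2–6–5–1 form a cycle, so G is not a tree and its treewidth is at least 2. Combining the bounds, tw(G) = 2.

Treewidth 2.
One such decomposition:
Bags: B1 = {1, 2, 6}  B2 = {1, 5, 6}  B3 = {1, 4, 6}  B4 = {1, 3, 6}
Tree: B1–B2, B2–B3, B3–B4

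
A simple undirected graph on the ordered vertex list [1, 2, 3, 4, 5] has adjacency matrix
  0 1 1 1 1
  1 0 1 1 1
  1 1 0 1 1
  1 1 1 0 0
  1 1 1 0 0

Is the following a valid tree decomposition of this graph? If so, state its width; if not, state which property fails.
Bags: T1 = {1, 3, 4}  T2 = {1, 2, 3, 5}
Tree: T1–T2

No — edge (2,4) lies in no bag.

A tree decomposition must satisfy three properties: every vertex lies in some bag; for every edge, both endpoints lie together in some bag; and for every vertex, the bags containing it form a connected subtree. Here edge (2,4) lies in no bag, so the decomposition is invalid.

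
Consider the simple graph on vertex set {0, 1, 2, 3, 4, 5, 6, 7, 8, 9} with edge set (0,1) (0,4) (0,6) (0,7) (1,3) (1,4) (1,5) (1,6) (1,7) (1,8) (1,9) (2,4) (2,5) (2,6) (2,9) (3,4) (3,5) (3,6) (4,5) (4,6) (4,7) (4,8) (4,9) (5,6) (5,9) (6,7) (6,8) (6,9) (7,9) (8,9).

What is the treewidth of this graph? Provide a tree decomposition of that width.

The largest bag has 5 vertices, giving width 4; this decomposition certifies tw(G) ≤ 4. For the lower bound, the 5 vertices {0, 1, 4, 6, 7} are pairwise adjacent, and any tree decomposition puts a clique entirely inside one bag — forcing width ≥ 4. Combining the bounds, tw(G) = 4.

Treewidth 4.
One optimal decomposition is:
Bags: B1 = {0, 1, 4, 6, 7}  B2 = {1, 4, 6, 7, 9}  B3 = {1, 4, 5, 6, 9}  B4 = {1, 3, 4, 5, 6}  B5 = {2, 4, 5, 6, 9}  B6 = {1, 4, 6, 8, 9}
Tree: B1–B2, B2–B3, B3–B4, B3–B5, B2–B6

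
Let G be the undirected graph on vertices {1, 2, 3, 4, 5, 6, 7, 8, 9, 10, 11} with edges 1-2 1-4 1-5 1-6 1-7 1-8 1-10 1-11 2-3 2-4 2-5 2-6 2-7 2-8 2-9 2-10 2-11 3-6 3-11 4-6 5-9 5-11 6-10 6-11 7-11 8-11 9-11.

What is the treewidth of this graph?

A width-3 tree decomposition is:
Bags: B1 = {1, 2, 6, 10}  B2 = {1, 2, 6, 11}  B3 = {1, 2, 4, 6}  B4 = {1, 2, 7, 11}  B5 = {1, 2, 8, 11}  B6 = {1, 2, 5, 11}  B7 = {2, 5, 9, 11}  B8 = {2, 3, 6, 11}
Tree: B1–B2, B1–B3, B2–B4, B4–B5, B2–B6, B6–B7, B2–B8
The largest bag has 4 vertices, giving width 3; this decomposition certifies tw(G) ≤ 3. Conversely, {1, 2, 6, 10} is a clique of size 4, and the vertices of any clique must share a bag in every tree decomposition; so some bag has ≥ 4 vertices and tw(G) ≥ 3. Therefore the treewidth is 3.

3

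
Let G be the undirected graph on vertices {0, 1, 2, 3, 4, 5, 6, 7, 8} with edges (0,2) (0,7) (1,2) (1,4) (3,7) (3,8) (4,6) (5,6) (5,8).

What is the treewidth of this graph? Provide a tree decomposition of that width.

Every bag has size at most 3, so the width is 3 − 1 = 2 and tw(G) ≤ 2. Since 2–0–7–3–8–5–6–4–1–2 is a cycle in G, G is not acyclic. Forests are exactly the graphs of treewidth ≤ 1, so tw(G) ≥ 2. The upper and lower bounds meet at 2, so that is the treewidth.

Treewidth 2.
Bags: B1 = {0, 2, 7}  B2 = {2, 3, 7}  B3 = {2, 3, 8}  B4 = {2, 5, 8}  B5 = {2, 5, 6}  B6 = {2, 4, 6}  B7 = {1, 2, 4}
Tree: B1–B2, B2–B3, B3–B4, B4–B5, B5–B6, B6–B7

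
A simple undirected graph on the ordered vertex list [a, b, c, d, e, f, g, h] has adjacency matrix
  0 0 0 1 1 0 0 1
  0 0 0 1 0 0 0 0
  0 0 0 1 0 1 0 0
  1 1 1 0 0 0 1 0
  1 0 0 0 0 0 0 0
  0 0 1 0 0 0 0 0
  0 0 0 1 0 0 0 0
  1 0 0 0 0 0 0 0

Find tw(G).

1

A width-1 tree decomposition is:
Bags: B1 = {a, d}  B2 = {a, e}  B3 = {c, d}  B4 = {a, h}  B5 = {b, d}  B6 = {d, g}  B7 = {c, f}
Tree: B1–B2, B1–B3, B2–B4, B1–B5, B3–B6, B3–B7
Every bag has size at most 2, so the width is 2 − 1 = 1 and tw(G) ≤ 1. G has an edge, so its treewidth is at least 1. Therefore the treewidth is 1.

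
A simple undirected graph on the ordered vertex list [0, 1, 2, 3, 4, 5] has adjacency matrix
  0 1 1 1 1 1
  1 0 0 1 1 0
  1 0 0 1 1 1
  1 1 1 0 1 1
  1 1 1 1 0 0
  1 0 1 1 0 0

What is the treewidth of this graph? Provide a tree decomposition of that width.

Treewidth 3.
Bags: B1 = {0, 1, 3, 4}  B2 = {0, 2, 3, 4}  B3 = {0, 2, 3, 5}
Tree: B1–B2, B2–B3

Each bag holds 4 vertices, so the decomposition has width 3, which upper-bounds the treewidth. On the other hand G contains the 4-clique {0, 1, 3, 4}. A clique must lie in a single bag of any decomposition, so no decomposition can have width below 3. The upper and lower bounds meet at 3, so that is the treewidth.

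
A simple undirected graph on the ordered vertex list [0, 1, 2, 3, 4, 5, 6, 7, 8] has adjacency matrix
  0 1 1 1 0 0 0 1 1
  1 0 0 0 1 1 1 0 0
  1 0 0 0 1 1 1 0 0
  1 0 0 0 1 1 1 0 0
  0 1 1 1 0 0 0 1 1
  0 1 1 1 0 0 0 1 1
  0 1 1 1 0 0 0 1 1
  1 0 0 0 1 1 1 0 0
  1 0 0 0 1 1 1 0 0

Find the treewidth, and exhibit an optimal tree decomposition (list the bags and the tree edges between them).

Treewidth 4.
One optimal decomposition is:
Bags: B1 = {0, 4, 5, 6, 7}  B2 = {0, 2, 4, 5, 6}  B3 = {0, 4, 5, 6, 8}  B4 = {0, 3, 4, 5, 6}  B5 = {0, 1, 4, 5, 6}
Tree: B1–B2, B2–B3, B3–B4, B4–B5

The largest bag has 5 vertices, giving width 4; this decomposition certifies tw(G) ≤ 4. For the lower bound: the 5 vertex sets {6,7}, {0,2}, {5,8}, {4}, {3} are disjoint, each induces a connected subgraph, and every pair is joined by at least one edge of G. Contracting each set to a single vertex therefore yields K_{5} as a minor, and since treewidth is minor-monotone, tw(G) ≥ tw(K_{5}) = 4. The upper and lower bounds meet at 4, so that is the treewidth.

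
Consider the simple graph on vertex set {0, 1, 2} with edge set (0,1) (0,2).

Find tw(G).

1

A width-1 tree decomposition is:
Bags: B1 = {0, 2}  B2 = {0, 1}
Tree: B1–B2
Each bag holds 2 vertices, so the decomposition has width 1, which upper-bounds the treewidth. Since G has at least one edge (e.g. 0–2), it is not an edgeless graph, so tw(G) ≥ 1. The upper and lower bounds meet at 1, so that is the treewidth.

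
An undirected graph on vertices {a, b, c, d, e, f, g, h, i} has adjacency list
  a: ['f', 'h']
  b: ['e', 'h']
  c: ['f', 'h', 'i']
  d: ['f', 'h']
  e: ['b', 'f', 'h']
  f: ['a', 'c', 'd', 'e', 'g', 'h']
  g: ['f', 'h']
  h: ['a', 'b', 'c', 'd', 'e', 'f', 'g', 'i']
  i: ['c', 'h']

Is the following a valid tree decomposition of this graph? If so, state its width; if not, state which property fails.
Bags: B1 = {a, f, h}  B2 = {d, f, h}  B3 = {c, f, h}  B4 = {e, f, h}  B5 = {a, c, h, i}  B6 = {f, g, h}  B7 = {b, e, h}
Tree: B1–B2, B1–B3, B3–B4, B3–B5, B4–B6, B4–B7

A tree decomposition must satisfy three properties: every vertex lies in some bag; for every edge, both endpoints lie together in some bag; and for every vertex, the bags containing it form a connected subtree. Here bags containing vertex a are not connected in the tree, so the decomposition is invalid.

No — bags containing vertex a are not connected in the tree.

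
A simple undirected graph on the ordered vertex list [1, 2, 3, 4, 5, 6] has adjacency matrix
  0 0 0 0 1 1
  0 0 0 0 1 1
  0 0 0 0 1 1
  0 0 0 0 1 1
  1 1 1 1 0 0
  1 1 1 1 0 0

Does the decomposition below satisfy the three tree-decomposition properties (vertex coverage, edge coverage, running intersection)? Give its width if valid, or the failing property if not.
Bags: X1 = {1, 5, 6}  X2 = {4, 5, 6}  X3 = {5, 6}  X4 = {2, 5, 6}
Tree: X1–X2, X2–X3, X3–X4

A tree decomposition must satisfy three properties: every vertex lies in some bag; for every edge, both endpoints lie together in some bag; and for every vertex, the bags containing it form a connected subtree. Here vertex 3 appears in no bag, so the decomposition is invalid.

No — vertex 3 appears in no bag.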